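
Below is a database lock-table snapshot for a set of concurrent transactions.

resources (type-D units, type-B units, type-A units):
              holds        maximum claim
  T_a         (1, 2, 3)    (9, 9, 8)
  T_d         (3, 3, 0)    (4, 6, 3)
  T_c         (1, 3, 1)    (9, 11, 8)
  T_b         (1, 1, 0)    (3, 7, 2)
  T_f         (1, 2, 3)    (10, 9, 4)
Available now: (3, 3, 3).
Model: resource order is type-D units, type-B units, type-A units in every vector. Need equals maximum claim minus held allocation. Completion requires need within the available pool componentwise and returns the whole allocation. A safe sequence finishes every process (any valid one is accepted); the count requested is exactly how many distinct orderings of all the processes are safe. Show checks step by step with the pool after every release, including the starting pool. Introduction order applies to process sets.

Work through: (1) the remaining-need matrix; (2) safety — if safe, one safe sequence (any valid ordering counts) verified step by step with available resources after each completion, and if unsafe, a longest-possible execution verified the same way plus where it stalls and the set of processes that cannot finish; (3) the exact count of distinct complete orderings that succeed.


(1) Need matrix, components ordered type-D units, type-B units, type-A units:
  T_a: (8, 7, 5)
  T_d: (1, 3, 3)
  T_c: (8, 8, 7)
  T_b: (2, 6, 2)
  T_f: (9, 7, 1)
(2) UNSAFE — no complete ordering exists.
Key observation: the pool after T_d, T_b is (7, 7, 3); every surviving request exceeds it in type-D units, so progress ends there.
The run T_d, T_b cannot be extended any further. Check, step by step:
  pool = (3, 3, 3)
  T_d needs (1, 3, 3) <= (3, 3, 3) -> finishes; pool += (3, 3, 0) = (6, 6, 3)
  T_b needs (2, 6, 2) <= (6, 6, 3) -> finishes; pool += (1, 1, 0) = (7, 7, 3)
  T_a cannot run: need (8, 7, 5) vs free (7, 7, 3) (insufficient type-D units and type-A units)
  T_c cannot run: need (8, 8, 7) vs free (7, 7, 3) (insufficient type-D units, type-B units and type-A units)
  T_f cannot run: need (9, 7, 1) vs free (7, 7, 3) (insufficient type-D units)
Never able to finish: T_a, T_c and T_f.
(3) Exactly 0 of the possible complete orderings are safe sequences.


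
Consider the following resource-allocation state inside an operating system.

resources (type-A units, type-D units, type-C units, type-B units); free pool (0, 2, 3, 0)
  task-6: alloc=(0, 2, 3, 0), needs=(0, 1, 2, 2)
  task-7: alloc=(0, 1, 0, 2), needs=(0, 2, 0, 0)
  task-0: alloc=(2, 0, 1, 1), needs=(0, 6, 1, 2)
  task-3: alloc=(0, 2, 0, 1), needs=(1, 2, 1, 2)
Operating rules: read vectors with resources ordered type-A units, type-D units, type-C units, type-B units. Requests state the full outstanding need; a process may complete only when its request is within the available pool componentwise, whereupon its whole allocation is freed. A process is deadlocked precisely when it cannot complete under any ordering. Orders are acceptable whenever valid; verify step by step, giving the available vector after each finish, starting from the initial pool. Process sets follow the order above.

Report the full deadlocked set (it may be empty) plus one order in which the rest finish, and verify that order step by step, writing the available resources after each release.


Deadlocked set: task-0 and task-3.
Key observation: after task-7, task-6 the pool peaks at (0, 5, 6, 2), and each blocked process is short somewhere: task-0 on type-D units; task-3 on type-A units.
A valid finishing order for the others: task-7, task-6. Walking it through:
  pool = (0, 2, 3, 0)
  task-7 needs (0, 2, 0, 0) <= (0, 2, 3, 0) -> finishes; pool += (0, 1, 0, 2) = (0, 3, 3, 2)
  task-6 needs (0, 1, 2, 2) <= (0, 3, 3, 2) -> finishes; pool += (0, 2, 3, 0) = (0, 5, 6, 2)
The stuck group stays short no matter what:
  task-0 cannot run: need (0, 6, 1, 2) vs free (0, 5, 6, 2) (insufficient type-D units)
  task-3 cannot run: need (1, 2, 1, 2) vs free (0, 5, 6, 2) (insufficient type-A units)


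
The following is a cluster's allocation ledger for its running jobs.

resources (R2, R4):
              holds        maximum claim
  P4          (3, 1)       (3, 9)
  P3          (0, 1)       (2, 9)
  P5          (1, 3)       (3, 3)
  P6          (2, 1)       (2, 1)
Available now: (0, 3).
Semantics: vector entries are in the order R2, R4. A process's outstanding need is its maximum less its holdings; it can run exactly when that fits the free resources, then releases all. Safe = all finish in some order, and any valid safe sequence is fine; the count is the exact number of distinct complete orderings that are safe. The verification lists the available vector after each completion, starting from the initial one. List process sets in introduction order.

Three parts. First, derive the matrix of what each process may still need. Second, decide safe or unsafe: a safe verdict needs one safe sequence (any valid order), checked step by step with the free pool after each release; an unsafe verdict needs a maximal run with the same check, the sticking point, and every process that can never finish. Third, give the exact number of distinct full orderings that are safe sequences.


(1) Need matrix, components ordered R2, R4:
  P4: (0, 8)
  P3: (2, 8)
  P5: (2, 0)
  P6: (0, 0)
(2) The state is UNSAFE.
Key observation: R4 is the bottleneck — with P6, P5 done the pool holds (3, 7), short of every remaining need.
A maximal execution: P6, P5 — then nothing else fits. Verifying each step:
  pool = (0, 3)
  P6 needs (0, 0) <= (0, 3) -> finishes; pool += (2, 1) = (2, 4)
  P5 needs (2, 0) <= (2, 4) -> finishes; pool += (1, 3) = (3, 7)
  P4 still needs (0, 8) but only (3, 7) is free — short on R4
  P3 still needs (2, 8) but only (3, 7) is free — short on R4
Processes that can never finish: P4 and P3.
(3) The exact count: 0 of the possible complete orderings are safe sequences.


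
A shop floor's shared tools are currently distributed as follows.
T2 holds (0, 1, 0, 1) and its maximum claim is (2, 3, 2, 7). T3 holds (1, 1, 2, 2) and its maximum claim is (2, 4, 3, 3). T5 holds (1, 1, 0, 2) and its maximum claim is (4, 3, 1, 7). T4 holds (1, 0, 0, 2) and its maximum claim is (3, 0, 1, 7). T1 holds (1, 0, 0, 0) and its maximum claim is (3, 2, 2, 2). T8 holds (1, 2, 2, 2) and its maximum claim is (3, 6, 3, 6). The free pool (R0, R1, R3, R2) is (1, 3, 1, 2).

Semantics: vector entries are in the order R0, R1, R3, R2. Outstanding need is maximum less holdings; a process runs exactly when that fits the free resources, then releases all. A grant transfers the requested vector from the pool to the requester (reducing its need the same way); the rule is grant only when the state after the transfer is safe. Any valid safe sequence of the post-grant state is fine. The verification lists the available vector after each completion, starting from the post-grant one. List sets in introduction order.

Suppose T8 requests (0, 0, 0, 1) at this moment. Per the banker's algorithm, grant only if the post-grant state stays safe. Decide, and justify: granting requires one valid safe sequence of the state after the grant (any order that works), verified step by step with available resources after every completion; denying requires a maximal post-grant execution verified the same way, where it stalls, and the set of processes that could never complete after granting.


GRANT — the state after the grant stays safe, e.g. via T3, T8, T4, T5, T2, T1.
Key observation: even at the reduced pool (1, 3, 1, 1), T3 fits immediately, so safety survives the grant.
Check on the post-grant state, step by step:
  pool = (1, 3, 1, 1)
  T3: need (1, 3, 1, 1) fits (1, 3, 1, 1); releases (1, 1, 2, 2), pool now (2, 4, 3, 3)
  T8: need (2, 4, 1, 3) fits (2, 4, 3, 3); releases (1, 2, 2, 3), pool now (3, 6, 5, 6)
  T4: need (2, 0, 1, 5) fits (3, 6, 5, 6); releases (1, 0, 0, 2), pool now (4, 6, 5, 8)
  T5: need (3, 2, 1, 5) fits (4, 6, 5, 8); releases (1, 1, 0, 2), pool now (5, 7, 5, 10)
  T2: need (2, 2, 2, 6) fits (5, 7, 5, 10); releases (0, 1, 0, 1), pool now (5, 8, 5, 11)
  T1: need (2, 2, 2, 2) fits (5, 8, 5, 11); releases (1, 0, 0, 0), pool now (6, 8, 5, 11)


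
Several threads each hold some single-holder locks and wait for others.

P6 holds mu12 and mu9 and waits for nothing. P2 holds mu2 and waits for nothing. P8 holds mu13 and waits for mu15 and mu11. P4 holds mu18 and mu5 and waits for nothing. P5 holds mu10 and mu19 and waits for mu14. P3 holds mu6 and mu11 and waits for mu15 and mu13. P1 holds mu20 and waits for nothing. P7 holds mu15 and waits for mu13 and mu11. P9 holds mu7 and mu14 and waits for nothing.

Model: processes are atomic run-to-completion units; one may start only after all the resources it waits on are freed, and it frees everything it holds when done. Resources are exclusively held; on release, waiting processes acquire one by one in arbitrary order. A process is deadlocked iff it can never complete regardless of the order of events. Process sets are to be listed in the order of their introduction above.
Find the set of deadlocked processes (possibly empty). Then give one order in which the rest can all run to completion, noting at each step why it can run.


Deadlocked set: P8, P3 and P7.
Key observation: the knot is the closed ring of waits P8 -> P3 -> P8; P7 is caught in further circular waits.
The rest can finish in the order P9, P4, P6, P2, P1, P5.
Check, step by step:
  P9: no waits; runs immediately, freeing mu7 and mu14
  P4: no waits; runs immediately, freeing mu18 and mu5
  P6: no waits; runs immediately, freeing mu12 and mu9
  P2: no waits; runs immediately, freeing mu2
  P1: no waits; runs immediately, freeing mu20
  P5 waits on mu14 — all released -> runs and releases mu10 and mu19


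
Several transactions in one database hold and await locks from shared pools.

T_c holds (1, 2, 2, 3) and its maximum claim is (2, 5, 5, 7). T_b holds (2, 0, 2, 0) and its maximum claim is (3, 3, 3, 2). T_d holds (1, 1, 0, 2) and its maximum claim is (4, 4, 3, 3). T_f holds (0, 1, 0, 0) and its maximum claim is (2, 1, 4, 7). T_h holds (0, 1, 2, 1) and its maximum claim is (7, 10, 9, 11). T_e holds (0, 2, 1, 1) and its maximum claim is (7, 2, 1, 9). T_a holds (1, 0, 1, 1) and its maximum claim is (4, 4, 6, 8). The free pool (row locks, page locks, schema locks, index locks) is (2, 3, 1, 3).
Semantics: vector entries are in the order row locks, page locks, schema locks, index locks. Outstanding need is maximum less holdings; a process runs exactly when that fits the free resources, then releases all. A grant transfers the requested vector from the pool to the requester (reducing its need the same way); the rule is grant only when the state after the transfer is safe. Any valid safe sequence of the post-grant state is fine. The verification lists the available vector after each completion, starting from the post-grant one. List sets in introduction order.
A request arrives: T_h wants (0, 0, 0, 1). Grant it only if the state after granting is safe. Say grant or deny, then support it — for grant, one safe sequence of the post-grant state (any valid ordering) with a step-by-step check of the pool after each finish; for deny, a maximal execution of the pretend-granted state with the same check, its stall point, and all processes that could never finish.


GRANT. The post-grant state is safe; one safe sequence: T_b, T_d, T_c, T_a, T_f, T_e, T_h.
Key observation: after the grant the pool drops to (2, 3, 1, 2), which still lets T_b finish first and unwind the rest.
Step-by-step check of the post-grant state:
  pool = (2, 3, 1, 2)
  run T_b (needs (1, 3, 1, 2), free (2, 3, 1, 2)); after release of (2, 0, 2, 0) the pool is (4, 3, 3, 2)
  run T_d (needs (3, 3, 3, 1), free (4, 3, 3, 2)); after release of (1, 1, 0, 2) the pool is (5, 4, 3, 4)
  run T_c (needs (1, 3, 3, 4), free (5, 4, 3, 4)); after release of (1, 2, 2, 3) the pool is (6, 6, 5, 7)
  run T_a (needs (3, 4, 5, 7), free (6, 6, 5, 7)); after release of (1, 0, 1, 1) the pool is (7, 6, 6, 8)
  run T_f (needs (2, 0, 4, 7), free (7, 6, 6, 8)); after release of (0, 1, 0, 0) the pool is (7, 7, 6, 8)
  run T_e (needs (7, 0, 0, 8), free (7, 7, 6, 8)); after release of (0, 2, 1, 1) the pool is (7, 9, 7, 9)
  run T_h (needs (7, 9, 7, 9), free (7, 9, 7, 9)); after release of (0, 1, 2, 2) the pool is (7, 10, 9, 11)


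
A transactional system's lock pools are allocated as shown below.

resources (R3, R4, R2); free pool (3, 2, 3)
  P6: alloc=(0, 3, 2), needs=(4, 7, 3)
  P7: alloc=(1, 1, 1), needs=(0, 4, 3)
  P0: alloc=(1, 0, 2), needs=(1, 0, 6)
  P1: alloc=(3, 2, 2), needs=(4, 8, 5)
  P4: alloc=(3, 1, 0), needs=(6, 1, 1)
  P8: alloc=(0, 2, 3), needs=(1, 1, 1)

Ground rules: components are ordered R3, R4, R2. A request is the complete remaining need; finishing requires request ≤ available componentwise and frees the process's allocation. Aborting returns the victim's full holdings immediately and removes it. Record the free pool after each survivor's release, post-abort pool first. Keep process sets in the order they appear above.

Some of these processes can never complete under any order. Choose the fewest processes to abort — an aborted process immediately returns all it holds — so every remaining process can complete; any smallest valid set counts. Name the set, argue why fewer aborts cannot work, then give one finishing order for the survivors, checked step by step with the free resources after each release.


Abort P1.
Key observation: P6 was stuck for good until P1 gave back (3, 2, 2); in the order shown it finishes at step 3.
No smaller set exists: with zero aborts the deadlock remains.
Survivors finish in the order: P8, P7, P6, P0, P4. Step-by-step check (pool after the aborts first):
  pool = (6, 4, 5)
  P8 needs (1, 1, 1) <= (6, 4, 5) -> finishes; pool += (0, 2, 3) = (6, 6, 8)
  P7 needs (0, 4, 3) <= (6, 6, 8) -> finishes; pool += (1, 1, 1) = (7, 7, 9)
  P6 needs (4, 7, 3) <= (7, 7, 9) -> finishes; pool += (0, 3, 2) = (7, 10, 11)
  P0 needs (1, 0, 6) <= (7, 10, 11) -> finishes; pool += (1, 0, 2) = (8, 10, 13)
  P4 needs (6, 1, 1) <= (8, 10, 13) -> finishes; pool += (3, 1, 0) = (11, 11, 13)


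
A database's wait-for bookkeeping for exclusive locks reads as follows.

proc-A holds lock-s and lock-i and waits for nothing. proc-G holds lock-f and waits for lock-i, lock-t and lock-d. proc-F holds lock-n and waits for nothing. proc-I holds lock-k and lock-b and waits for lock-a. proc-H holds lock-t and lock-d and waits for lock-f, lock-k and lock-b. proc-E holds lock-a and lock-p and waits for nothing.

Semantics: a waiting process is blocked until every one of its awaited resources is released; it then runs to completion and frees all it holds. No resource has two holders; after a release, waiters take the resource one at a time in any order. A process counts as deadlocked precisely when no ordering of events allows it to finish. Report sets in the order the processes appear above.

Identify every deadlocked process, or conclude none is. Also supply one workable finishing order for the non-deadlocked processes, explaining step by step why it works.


Deadlocked set: proc-G and proc-H.
Key observation: the knot is the closed ring of waits proc-G -> proc-H -> proc-G; no other process is dragged down with it.
A valid finishing order for the others: proc-F, proc-E, proc-I, proc-A.
Check, step by step:
  proc-F: no waits; runs immediately, freeing lock-n
  proc-E: no waits; runs immediately, freeing lock-a and lock-p
  proc-I waits on lock-a — all released -> runs and releases lock-k and lock-b
  proc-A: no waits; runs immediately, freeing lock-s and lock-i


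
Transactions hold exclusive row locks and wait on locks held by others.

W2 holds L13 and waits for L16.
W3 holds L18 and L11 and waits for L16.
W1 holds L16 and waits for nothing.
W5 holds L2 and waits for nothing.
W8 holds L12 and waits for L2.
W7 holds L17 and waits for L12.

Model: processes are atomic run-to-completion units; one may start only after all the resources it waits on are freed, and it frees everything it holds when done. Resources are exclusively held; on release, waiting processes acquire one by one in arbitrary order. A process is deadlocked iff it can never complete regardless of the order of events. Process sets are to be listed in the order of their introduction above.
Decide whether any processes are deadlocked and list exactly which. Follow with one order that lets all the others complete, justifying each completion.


No process is deadlocked.
Key observation: no waiting chain loops back on itself — every chain ends at a process that waits on nothing, so everyone eventually runs.
One completion order for the rest: W1, W5, W3, W8, W2, W7.
Verifying each step:
  W1: no waits; runs immediately, freeing L16
  W5: no waits; runs immediately, freeing L2
  W3: everything it awaited (L16) is free; runs, freeing L18 and L11
  W8: everything it awaited (L2) is free; runs, freeing L12
  W2: everything it awaited (L16) is free; runs, freeing L13
  W7: everything it awaited (L12) is free; runs, freeing L17


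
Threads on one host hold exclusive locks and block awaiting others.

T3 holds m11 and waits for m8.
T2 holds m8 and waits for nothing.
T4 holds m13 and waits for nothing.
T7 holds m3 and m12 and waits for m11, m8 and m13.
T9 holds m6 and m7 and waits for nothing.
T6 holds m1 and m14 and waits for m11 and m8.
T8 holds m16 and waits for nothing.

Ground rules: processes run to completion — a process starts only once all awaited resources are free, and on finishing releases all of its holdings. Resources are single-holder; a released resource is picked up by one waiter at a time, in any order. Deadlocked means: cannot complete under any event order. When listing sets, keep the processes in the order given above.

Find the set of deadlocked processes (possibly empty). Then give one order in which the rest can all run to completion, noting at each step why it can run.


No process is deadlocked.
Key observation: there is no circular wait here — follow any chain and it reaches a process that is free to run now.
One completion order for the rest: T2, T3, T4, T6, T7, T8, T9.
Walking it through:
  run T2 (it waits on nothing); releases m8
  run T3 (all its waits — m8 — are resolved); releases m11
  run T4 (it waits on nothing); releases m13
  run T6 (all its waits — m11 and m8 — are resolved); releases m1 and m14
  run T7 (all its waits — m11, m8 and m13 — are resolved); releases m3 and m12
  run T8 (it waits on nothing); releases m16
  run T9 (it waits on nothing); releases m6 and m7


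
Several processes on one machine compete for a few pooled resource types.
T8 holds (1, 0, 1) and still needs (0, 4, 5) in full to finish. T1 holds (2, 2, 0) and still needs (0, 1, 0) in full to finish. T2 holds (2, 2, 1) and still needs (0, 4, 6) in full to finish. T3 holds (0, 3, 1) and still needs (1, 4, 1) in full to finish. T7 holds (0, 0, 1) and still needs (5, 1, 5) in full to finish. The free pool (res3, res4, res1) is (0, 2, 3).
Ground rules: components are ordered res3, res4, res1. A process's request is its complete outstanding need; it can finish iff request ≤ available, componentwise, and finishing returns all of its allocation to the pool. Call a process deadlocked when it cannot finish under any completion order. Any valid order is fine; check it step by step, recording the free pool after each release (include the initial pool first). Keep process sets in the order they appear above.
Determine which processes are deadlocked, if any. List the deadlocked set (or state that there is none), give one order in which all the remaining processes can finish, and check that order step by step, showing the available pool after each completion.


The deadlocked set is T8, T2 and T7.
Key observation: even finishing T1, T3 leaves just (2, 7, 4) free — too little res1 for any of the remaining processes.
The rest can finish in the order T1, T3. Walking it through:
  pool = (0, 2, 3)
  T1: need (0, 1, 0) fits (0, 2, 3); releases (2, 2, 0), pool now (2, 4, 3)
  T3: need (1, 4, 1) fits (2, 4, 3); releases (0, 3, 1), pool now (2, 7, 4)
The stuck group stays short no matter what:
  blocked: T8 wants (0, 4, 5), pool (2, 7, 4) — not enough res1
  blocked: T2 wants (0, 4, 6), pool (2, 7, 4) — not enough res1
  blocked: T7 wants (5, 1, 5), pool (2, 7, 4) — not enough res3 and res1


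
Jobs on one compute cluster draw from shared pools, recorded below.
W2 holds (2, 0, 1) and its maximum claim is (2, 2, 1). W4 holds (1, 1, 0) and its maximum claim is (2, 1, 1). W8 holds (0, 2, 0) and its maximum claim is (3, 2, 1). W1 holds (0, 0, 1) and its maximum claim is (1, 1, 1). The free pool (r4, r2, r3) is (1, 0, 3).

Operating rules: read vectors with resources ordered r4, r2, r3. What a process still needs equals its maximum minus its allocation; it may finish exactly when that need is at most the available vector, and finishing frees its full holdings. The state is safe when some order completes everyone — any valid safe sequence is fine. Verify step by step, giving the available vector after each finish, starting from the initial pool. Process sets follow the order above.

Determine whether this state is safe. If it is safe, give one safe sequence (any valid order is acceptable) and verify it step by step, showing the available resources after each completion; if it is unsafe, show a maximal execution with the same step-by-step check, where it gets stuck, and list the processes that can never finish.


The state is UNSAFE.
Key observation: after W4, W1 the pool peaks at (2, 1, 4), and each blocked process is short somewhere: W2 on r2; W8 on r4.
A maximal execution: W4, W1 — then nothing else fits. Step-by-step check:
  pool = (1, 0, 3)
  W4: need (1, 0, 1) fits (1, 0, 3); releases (1, 1, 0), pool now (2, 1, 3)
  W1: need (1, 1, 0) fits (2, 1, 3); releases (0, 0, 1), pool now (2, 1, 4)
  W2 cannot run: need (0, 2, 0) vs free (2, 1, 4) (insufficient r2)
  W8 cannot run: need (3, 0, 1) vs free (2, 1, 4) (insufficient r4)
Permanently blocked: W2 and W8.


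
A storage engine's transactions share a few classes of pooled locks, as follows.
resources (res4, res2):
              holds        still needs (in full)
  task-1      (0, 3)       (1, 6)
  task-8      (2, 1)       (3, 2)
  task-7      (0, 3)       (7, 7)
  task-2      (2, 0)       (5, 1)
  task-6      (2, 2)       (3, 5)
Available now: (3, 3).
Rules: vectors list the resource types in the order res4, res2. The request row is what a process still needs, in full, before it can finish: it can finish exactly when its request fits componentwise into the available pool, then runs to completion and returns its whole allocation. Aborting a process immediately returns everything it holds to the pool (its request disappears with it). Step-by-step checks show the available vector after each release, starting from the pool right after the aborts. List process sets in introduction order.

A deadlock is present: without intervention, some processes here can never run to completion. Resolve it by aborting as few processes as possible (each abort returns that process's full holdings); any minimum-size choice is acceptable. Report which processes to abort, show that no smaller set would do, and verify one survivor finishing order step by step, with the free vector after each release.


The answer: abort task-7.
Key observation: task-1 could never have finished before the abort; with (0, 3) returned by task-7, it fits at step 2.
Why nothing smaller works: aborting no one leaves the state deadlocked as given.
Survivors finish in the order: task-8, task-1, task-6, task-2. Check, step by step (pool after the aborts first):
  pool = (3, 6)
  task-8 needs (3, 2) <= (3, 6) -> finishes; pool += (2, 1) = (5, 7)
  task-1 needs (1, 6) <= (5, 7) -> finishes; pool += (0, 3) = (5, 10)
  task-6 needs (3, 5) <= (5, 10) -> finishes; pool += (2, 2) = (7, 12)
  task-2 needs (5, 1) <= (7, 12) -> finishes; pool += (2, 0) = (9, 12)


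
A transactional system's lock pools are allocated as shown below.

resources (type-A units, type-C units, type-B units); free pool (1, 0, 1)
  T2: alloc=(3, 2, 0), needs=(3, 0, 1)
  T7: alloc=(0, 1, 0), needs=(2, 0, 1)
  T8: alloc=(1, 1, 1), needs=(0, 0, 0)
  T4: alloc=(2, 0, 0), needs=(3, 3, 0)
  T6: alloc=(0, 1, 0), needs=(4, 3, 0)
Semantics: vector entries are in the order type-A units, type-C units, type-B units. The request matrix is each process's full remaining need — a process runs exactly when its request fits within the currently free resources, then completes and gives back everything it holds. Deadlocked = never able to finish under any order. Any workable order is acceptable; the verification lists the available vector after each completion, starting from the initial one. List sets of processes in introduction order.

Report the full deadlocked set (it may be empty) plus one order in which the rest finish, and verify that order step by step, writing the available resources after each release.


The deadlocked set is T2, T4 and T6.
Key observation: the wall is type-A units: completing T8, T7 brings the pool only to (2, 2, 2), and all the rest need more.
The rest can finish in the order T8, T7. Check, step by step:
  pool = (1, 0, 1)
  T8: need (0, 0, 0) fits (1, 0, 1); releases (1, 1, 1), pool now (2, 1, 2)
  T7: need (2, 0, 1) fits (2, 1, 2); releases (0, 1, 0), pool now (2, 2, 2)
The blocked processes can never fit:
  blocked: T2 wants (3, 0, 1), pool (2, 2, 2) — not enough type-A units
  blocked: T4 wants (3, 3, 0), pool (2, 2, 2) — not enough type-A units and type-C units
  blocked: T6 wants (4, 3, 0), pool (2, 2, 2) — not enough type-A units and type-C units


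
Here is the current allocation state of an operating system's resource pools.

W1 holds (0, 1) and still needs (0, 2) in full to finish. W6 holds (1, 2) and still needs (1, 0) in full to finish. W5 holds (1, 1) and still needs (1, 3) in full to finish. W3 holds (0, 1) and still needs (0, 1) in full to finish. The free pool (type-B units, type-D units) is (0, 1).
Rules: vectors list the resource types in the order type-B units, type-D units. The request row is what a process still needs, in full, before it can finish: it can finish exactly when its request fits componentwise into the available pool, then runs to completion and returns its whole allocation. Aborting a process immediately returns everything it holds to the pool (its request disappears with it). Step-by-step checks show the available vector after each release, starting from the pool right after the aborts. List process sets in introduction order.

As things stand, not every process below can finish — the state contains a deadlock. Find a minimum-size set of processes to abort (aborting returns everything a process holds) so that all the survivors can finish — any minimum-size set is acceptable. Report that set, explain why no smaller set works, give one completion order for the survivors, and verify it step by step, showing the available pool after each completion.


The answer: abort W6.
Key observation: W5 could never have finished before the abort; with (1, 2) returned by W6, it fits at step 3.
No smaller set exists: with zero aborts the deadlock remains.
Survivors finish in the order: W3, W1, W5. Walking it through (pool after the aborts first):
  pool = (1, 3)
  W3 needs (0, 1) <= (1, 3) -> finishes; pool += (0, 1) = (1, 4)
  W1 needs (0, 2) <= (1, 4) -> finishes; pool += (0, 1) = (1, 5)
  W5 needs (1, 3) <= (1, 5) -> finishes; pool += (1, 1) = (2, 6)


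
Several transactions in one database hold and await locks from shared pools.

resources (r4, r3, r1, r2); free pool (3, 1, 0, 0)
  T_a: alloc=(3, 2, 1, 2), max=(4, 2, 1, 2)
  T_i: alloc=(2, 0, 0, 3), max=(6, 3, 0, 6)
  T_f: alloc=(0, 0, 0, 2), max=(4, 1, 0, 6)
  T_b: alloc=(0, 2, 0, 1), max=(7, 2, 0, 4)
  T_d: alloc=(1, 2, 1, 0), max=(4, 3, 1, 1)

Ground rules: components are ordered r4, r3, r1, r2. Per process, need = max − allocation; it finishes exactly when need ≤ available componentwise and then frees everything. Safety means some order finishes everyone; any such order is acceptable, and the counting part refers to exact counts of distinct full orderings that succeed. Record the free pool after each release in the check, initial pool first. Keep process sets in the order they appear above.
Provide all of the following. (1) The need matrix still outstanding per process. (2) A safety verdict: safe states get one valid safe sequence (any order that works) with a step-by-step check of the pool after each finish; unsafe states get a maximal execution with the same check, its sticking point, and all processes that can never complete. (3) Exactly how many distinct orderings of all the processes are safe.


(1) Remaining need (order r4, r3, r1, r2):
  T_a: (1, 0, 0, 0)
  T_i: (4, 3, 0, 3)
  T_f: (4, 1, 0, 4)
  T_b: (7, 0, 0, 3)
  T_d: (3, 1, 0, 1)
(2) UNSAFE — no complete ordering exists.
Key observation: T_a, T_d can finish, but then (7, 5, 2, 2) is all there is, and the blocked group's r2 demands exceed it.
The run T_a, T_d cannot be extended any further. Verifying each step:
  pool = (3, 1, 0, 0)
  T_a needs (1, 0, 0, 0) <= (3, 1, 0, 0) -> finishes; pool += (3, 2, 1, 2) = (6, 3, 1, 2)
  T_d needs (3, 1, 0, 1) <= (6, 3, 1, 2) -> finishes; pool += (1, 2, 1, 0) = (7, 5, 2, 2)
  blocked: T_i wants (4, 3, 0, 3), pool (7, 5, 2, 2) — not enough r2
  blocked: T_f wants (4, 1, 0, 4), pool (7, 5, 2, 2) — not enough r2
  blocked: T_b wants (7, 0, 0, 3), pool (7, 5, 2, 2) — not enough r2
Permanently blocked: T_i, T_f and T_b.
(3) The exact count: 0 of the possible complete orderings are safe sequences.


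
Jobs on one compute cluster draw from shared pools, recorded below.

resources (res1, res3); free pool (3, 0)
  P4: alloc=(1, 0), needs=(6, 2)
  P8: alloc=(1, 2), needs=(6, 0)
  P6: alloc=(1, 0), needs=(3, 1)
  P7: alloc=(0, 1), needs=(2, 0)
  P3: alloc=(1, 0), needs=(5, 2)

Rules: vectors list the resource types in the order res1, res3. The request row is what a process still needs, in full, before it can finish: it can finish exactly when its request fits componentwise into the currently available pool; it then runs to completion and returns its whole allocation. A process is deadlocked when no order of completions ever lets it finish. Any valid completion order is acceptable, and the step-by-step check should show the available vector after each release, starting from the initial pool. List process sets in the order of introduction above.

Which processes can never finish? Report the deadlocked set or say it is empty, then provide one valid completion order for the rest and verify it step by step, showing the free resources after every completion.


The deadlocked set is P4, P8 and P3.
Key observation: once P7, P6 finish, the pool peaks at (4, 1) — and every remaining process still needs more res1 than that.
A valid finishing order for the others: P7, P6. Step-by-step check:
  pool = (3, 0)
  P7: need (2, 0) fits (3, 0); releases (0, 1), pool now (3, 1)
  P6: need (3, 1) fits (3, 1); releases (1, 0), pool now (4, 1)
The blocked processes can never fit:
  P4 cannot run: need (6, 2) vs free (4, 1) (insufficient res1 and res3)
  P8 cannot run: need (6, 0) vs free (4, 1) (insufficient res1)
  P3 cannot run: need (5, 2) vs free (4, 1) (insufficient res1 and res3)


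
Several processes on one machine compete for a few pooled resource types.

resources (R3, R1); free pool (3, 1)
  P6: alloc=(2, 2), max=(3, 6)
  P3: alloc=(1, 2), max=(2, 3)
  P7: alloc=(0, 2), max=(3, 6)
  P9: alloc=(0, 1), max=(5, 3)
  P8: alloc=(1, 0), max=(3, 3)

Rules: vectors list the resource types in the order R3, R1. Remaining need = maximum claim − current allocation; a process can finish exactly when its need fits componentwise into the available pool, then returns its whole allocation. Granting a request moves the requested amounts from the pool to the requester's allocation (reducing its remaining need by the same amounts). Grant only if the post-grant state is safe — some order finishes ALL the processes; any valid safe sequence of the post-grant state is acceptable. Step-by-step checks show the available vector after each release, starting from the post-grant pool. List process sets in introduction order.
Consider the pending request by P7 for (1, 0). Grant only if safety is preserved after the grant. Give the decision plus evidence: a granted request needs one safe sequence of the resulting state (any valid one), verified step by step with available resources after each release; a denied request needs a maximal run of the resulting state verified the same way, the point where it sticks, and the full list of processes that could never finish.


DENY: after the grant no complete ordering would exist.
Key observation: after P3, P8 the pool peaks at (4, 3), and each blocked process is short somewhere: P6 on R1; P7 on R1; P9 on R3.
On the post-grant state, P3, P8 is a maximal run — nothing extends it. Step-by-step check:
  pool = (2, 1)
  run P3 (needs (1, 1), free (2, 1)); after release of (1, 2) the pool is (3, 3)
  run P8 (needs (2, 3), free (3, 3)); after release of (1, 0) the pool is (4, 3)
  blocked: P6 wants (1, 4), pool (4, 3) — not enough R1
  blocked: P7 wants (2, 4), pool (4, 3) — not enough R1
  blocked: P9 wants (5, 2), pool (4, 3) — not enough R3
Processes that could never finish after the grant: P6, P7 and P9.


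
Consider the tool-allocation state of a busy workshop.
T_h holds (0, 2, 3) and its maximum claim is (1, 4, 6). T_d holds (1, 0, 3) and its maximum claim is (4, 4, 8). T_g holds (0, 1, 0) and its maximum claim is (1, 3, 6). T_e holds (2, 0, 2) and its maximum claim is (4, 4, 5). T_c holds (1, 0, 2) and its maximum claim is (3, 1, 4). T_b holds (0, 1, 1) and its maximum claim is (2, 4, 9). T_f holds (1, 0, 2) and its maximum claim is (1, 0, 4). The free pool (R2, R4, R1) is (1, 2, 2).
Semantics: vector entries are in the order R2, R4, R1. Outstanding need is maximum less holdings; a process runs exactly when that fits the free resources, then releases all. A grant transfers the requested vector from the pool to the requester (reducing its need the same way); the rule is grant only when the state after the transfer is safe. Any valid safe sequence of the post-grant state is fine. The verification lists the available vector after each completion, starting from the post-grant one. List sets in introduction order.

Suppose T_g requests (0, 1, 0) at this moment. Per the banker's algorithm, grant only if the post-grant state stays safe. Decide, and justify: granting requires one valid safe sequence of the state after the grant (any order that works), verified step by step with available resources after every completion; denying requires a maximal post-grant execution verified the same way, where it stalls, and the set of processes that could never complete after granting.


GRANT: granting preserves safety; a valid post-grant sequence is T_f, T_c, T_g, T_h, T_b, T_e, T_d.
Key observation: after the grant the pool drops to (1, 1, 2), which still lets T_f finish first and unwind the rest.
Verifying the post-grant state step by step:
  pool = (1, 1, 2)
  T_f: need (0, 0, 2) fits (1, 1, 2); releases (1, 0, 2), pool now (2, 1, 4)
  T_c: need (2, 1, 2) fits (2, 1, 4); releases (1, 0, 2), pool now (3, 1, 6)
  T_g: need (1, 1, 6) fits (3, 1, 6); releases (0, 2, 0), pool now (3, 3, 6)
  T_h: need (1, 2, 3) fits (3, 3, 6); releases (0, 2, 3), pool now (3, 5, 9)
  T_b: need (2, 3, 8) fits (3, 5, 9); releases (0, 1, 1), pool now (3, 6, 10)
  T_e: need (2, 4, 3) fits (3, 6, 10); releases (2, 0, 2), pool now (5, 6, 12)
  T_d: need (3, 4, 5) fits (5, 6, 12); releases (1, 0, 3), pool now (6, 6, 15)


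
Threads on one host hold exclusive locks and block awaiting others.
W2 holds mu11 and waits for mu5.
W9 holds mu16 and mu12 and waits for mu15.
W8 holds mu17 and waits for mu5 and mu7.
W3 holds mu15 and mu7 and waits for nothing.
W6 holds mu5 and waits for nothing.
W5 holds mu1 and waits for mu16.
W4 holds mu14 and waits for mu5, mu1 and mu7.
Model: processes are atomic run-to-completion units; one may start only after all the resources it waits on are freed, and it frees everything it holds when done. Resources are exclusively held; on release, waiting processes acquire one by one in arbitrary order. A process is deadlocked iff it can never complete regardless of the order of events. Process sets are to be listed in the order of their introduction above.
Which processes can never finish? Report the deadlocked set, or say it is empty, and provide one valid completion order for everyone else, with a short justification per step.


The deadlocked set is empty.
Key observation: no waiting chain loops back on itself — every chain ends at a process that waits on nothing, so everyone eventually runs.
The rest can finish in the order W3, W6, W2, W9, W5, W8, W4.
Verifying each step:
  W3: no waits; runs immediately, freeing mu15 and mu7
  W6: no waits; runs immediately, freeing mu5
  W2: everything it awaited (mu5) is free; runs, freeing mu11
  W9: everything it awaited (mu15) is free; runs, freeing mu16 and mu12
  W5: everything it awaited (mu16) is free; runs, freeing mu1
  W8: everything it awaited (mu5 and mu7) is free; runs, freeing mu17
  W4: everything it awaited (mu5, mu1 and mu7) is free; runs, freeing mu14


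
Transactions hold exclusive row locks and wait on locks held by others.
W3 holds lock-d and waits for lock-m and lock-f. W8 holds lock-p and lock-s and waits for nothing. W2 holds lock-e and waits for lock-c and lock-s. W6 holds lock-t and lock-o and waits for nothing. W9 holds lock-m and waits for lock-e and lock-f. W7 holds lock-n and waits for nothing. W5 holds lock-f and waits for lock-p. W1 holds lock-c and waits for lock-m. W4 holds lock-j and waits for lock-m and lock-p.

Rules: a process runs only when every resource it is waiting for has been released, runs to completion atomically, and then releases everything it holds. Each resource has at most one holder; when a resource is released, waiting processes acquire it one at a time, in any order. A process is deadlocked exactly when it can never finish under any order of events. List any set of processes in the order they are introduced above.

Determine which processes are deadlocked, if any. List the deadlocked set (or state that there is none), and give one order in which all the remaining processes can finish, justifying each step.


The deadlocked set is W3, W2, W9, W1 and W4.
Key observation: the knot is the closed ring of waits W9 -> W2 -> W1 -> W9; W3 and W4 wait into the deadlock from upstream.
The rest can finish in the order W7, W8, W5, W6.
Check, step by step:
  run W7 (it waits on nothing); releases lock-n
  run W8 (it waits on nothing); releases lock-p and lock-s
  W5: everything it awaited (lock-p) is free; runs, freeing lock-f
  run W6 (it waits on nothing); releases lock-t and lock-o


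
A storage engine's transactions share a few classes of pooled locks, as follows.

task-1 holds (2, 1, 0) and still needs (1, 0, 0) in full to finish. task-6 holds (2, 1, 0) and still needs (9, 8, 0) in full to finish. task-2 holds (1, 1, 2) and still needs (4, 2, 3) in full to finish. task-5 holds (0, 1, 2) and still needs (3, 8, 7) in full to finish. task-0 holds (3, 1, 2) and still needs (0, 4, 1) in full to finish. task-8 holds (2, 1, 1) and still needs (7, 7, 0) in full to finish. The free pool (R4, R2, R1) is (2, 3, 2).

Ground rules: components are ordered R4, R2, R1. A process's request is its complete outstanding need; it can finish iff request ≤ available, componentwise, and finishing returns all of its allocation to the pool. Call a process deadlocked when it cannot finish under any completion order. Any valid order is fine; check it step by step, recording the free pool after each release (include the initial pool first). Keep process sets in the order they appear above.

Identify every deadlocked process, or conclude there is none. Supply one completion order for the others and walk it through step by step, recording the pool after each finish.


The deadlocked set is task-6, task-5 and task-8.
Key observation: the wall is R2: completing task-1, task-0, task-2 brings the pool only to (8, 6, 6), and all the rest need more.
One completion order for the rest: task-1, task-0, task-2. Check, step by step:
  pool = (2, 3, 2)
  task-1 needs (1, 0, 0) <= (2, 3, 2) -> finishes; pool += (2, 1, 0) = (4, 4, 2)
  task-0 needs (0, 4, 1) <= (4, 4, 2) -> finishes; pool += (3, 1, 2) = (7, 5, 4)
  task-2 needs (4, 2, 3) <= (7, 5, 4) -> finishes; pool += (1, 1, 2) = (8, 6, 6)
None of the blocked processes ever fits:
  blocked: task-6 wants (9, 8, 0), pool (8, 6, 6) — not enough R4 and R2
  blocked: task-5 wants (3, 8, 7), pool (8, 6, 6) — not enough R2 and R1
  blocked: task-8 wants (7, 7, 0), pool (8, 6, 6) — not enough R2
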